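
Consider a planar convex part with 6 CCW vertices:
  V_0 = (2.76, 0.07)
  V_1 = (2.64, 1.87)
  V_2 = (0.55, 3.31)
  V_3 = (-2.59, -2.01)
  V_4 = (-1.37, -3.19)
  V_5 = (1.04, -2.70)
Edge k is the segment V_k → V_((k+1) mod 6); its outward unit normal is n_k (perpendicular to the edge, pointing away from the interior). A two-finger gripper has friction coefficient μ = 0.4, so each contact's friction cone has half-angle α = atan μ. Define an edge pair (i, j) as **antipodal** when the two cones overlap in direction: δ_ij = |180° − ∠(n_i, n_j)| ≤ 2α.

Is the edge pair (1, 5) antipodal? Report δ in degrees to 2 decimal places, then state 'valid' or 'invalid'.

α = atan 0.4 = 21.80°;  2α = 43.60°
edge 1: e_1 = (-2.09, +1.44);  n_1 = (+0.5674, +0.8235)
edge 5: e_5 = (+1.72, +2.77);  n_5 = (+0.8495, -0.5275)
∠(n_1, n_5) = 87.27°
δ = |180° − 87.27°| = 92.73°
92.73° > 2α = 43.60°  →  invalid

δ = 92.73°, invalid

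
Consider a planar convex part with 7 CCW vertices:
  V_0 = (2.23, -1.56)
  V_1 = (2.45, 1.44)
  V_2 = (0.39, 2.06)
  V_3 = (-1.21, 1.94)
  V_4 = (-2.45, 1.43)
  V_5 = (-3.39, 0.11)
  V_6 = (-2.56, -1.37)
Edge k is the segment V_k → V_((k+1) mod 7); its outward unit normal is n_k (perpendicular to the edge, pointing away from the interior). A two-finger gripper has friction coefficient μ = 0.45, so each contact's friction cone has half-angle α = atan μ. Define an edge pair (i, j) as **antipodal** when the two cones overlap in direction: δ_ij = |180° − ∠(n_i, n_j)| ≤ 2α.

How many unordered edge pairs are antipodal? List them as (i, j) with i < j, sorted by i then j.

count = 6; pairs: (0,4), (0,5), (1,5), (1,6), (2,6), (3,6)

α = atan 0.45 = 24.23°;  2α = 48.46°
n_0 = (+0.9973, -0.0731)
n_1 = (+0.2882, +0.9576)
n_2 = (-0.0748, +0.9972)
n_3 = (-0.3804, +0.9248)
n_4 = (-0.8146, +0.5801)
n_5 = (-0.8722, -0.4891)
n_6 = (-0.0396, -0.9992)
  (0,1): δ = 102.56°  ·
  (0,2): δ = 81.52°  ·
  (0,3): δ = 63.45°  ·
  (0,4): δ = 31.26°  ✓
  (0,5): δ = 33.48°  ✓
  (0,6): δ = 91.92°  ·
  (1,2): δ = 158.96°  ·
  (1,3): δ = 140.89°  ·
  (1,4): δ = 108.71°  ·
  (1,5): δ = 43.97°  ✓
  (1,6): δ = 14.48°  ✓
  (2,3): δ = 161.93°  ·
  (2,4): δ = 129.74°  ·
  (2,5): δ = 65.00°  ·
  (2,6): δ = 6.56°  ✓
  (3,4): δ = 147.81°  ·
  (3,5): δ = 83.07°  ·
  (3,6): δ = 24.63°  ✓
  (4,5): δ = 115.26°  ·
  (4,6): δ = 56.82°  ·
  (5,6): δ = 121.56°  ·
antipodal pairs: 6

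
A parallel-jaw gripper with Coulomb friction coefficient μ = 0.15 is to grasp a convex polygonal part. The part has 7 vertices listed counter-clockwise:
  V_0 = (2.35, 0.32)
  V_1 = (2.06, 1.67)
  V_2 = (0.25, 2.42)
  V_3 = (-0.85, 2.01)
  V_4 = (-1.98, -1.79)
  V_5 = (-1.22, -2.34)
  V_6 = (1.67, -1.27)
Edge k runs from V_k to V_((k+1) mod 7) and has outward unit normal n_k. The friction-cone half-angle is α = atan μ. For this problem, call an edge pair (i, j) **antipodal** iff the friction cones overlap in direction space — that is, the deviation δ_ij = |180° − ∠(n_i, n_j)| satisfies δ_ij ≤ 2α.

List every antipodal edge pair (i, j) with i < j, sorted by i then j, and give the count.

α = atan 0.15 = 8.53°;  2α = 17.06°
n_0 = (+0.9777, +0.2100)
n_1 = (+0.3828, +0.9238)
n_2 = (-0.3493, +0.9370)
n_3 = (-0.9585, +0.2850)
n_4 = (-0.5863, -0.8101)
n_5 = (+0.3472, -0.9378)
n_6 = (+0.9194, -0.3932)
  (0,1): δ = 124.63°  ·
  (0,2): δ = 81.68°  ·
  (0,3): δ = 28.68°  ·
  (0,4): δ = 41.98°  ·
  (0,5): δ = 98.19°  ·
  (0,6): δ = 144.72°  ·
  (1,2): δ = 137.05°  ·
  (1,3): δ = 84.05°  ·
  (1,4): δ = 13.39°  ✓
  (1,5): δ = 42.82°  ·
  (1,6): δ = 89.35°  ·
  (2,3): δ = 127.00°  ·
  (2,4): δ = 56.33°  ·
  (2,5): δ = 0.13°  ✓
  (2,6): δ = 46.40°  ·
  (3,4): δ = 109.33°  ·
  (3,5): δ = 53.12°  ·
  (3,6): δ = 6.59°  ✓
  (4,5): δ = 123.79°  ·
  (4,6): δ = 77.26°  ·
  (5,6): δ = 133.47°  ·
antipodal pairs: 3

count = 3; pairs: (1,4), (2,5), (3,6)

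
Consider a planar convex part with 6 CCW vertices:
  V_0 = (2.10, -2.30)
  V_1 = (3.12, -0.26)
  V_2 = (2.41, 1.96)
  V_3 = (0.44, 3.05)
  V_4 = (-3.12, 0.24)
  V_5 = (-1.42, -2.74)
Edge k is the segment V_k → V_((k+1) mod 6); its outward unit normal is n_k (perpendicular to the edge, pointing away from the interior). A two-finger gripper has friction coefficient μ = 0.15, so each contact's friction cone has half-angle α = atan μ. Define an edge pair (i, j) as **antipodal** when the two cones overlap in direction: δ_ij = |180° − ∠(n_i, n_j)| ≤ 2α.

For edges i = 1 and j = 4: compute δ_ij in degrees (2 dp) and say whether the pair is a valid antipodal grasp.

α = atan 0.15 = 8.53°;  2α = 17.06°
edge 1: e_1 = (-0.71, +2.22);  n_1 = (+0.9525, +0.3046)
edge 4: e_4 = (+1.70, -2.98);  n_4 = (-0.8686, -0.4955)
∠(n_1, n_4) = 168.03°
δ = |180° − 168.03°| = 11.97°
11.97° ≤ 2α = 17.06°  →  valid

δ = 11.97°, valid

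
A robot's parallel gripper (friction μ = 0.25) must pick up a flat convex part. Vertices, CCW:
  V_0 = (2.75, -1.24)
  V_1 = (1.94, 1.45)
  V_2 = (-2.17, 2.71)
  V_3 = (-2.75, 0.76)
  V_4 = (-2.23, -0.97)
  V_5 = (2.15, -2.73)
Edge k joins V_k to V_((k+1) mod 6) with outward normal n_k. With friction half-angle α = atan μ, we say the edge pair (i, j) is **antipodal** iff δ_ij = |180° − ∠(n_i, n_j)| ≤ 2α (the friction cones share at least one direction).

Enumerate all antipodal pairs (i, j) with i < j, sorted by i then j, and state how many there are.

count = 3; pairs: (0,3), (1,4), (2,5)

α = atan 0.25 = 14.04°;  2α = 28.07°
n_0 = (+0.9575, +0.2883)
n_1 = (+0.2931, +0.9561)
n_2 = (-0.9585, +0.2851)
n_3 = (-0.9577, -0.2879)
n_4 = (-0.3729, -0.9279)
n_5 = (+0.9276, -0.3735)
  (0,1): δ = 123.80°  ·
  (0,2): δ = 33.32°  ·
  (0,3): δ = 0.03°  ✓
  (0,4): δ = 51.35°  ·
  (0,5): δ = 141.31°  ·
  (1,2): δ = 89.52°  ·
  (1,3): δ = 56.23°  ·
  (1,4): δ = 4.85°  ✓
  (1,5): δ = 85.11°  ·
  (2,3): δ = 146.71°  ·
  (2,4): δ = 95.33°  ·
  (2,5): δ = 5.37°  ✓
  (3,4): δ = 128.62°  ·
  (3,5): δ = 38.66°  ·
  (4,5): δ = 90.04°  ·
antipodal pairs: 3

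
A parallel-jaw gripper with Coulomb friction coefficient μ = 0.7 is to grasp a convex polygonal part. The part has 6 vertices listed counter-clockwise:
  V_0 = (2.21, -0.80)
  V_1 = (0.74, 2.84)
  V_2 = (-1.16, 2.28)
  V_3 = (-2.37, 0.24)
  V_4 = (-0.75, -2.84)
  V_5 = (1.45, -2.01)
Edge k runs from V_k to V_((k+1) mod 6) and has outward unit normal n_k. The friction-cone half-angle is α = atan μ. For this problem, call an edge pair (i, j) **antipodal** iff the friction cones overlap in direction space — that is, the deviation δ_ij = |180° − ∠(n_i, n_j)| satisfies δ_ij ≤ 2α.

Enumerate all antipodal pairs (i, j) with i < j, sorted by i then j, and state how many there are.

α = atan 0.7 = 34.99°;  2α = 69.98°
n_0 = (+0.9272, +0.3745)
n_1 = (-0.2827, +0.9592)
n_2 = (-0.8601, +0.5101)
n_3 = (-0.8850, -0.4655)
n_4 = (+0.3530, -0.9356)
n_5 = (+0.8468, -0.5319)
  (0,1): δ = 95.57°  ·
  (0,2): δ = 52.66°  ✓
  (0,3): δ = 5.75°  ✓
  (0,4): δ = 88.68°  ·
  (0,5): δ = 125.88°  ·
  (1,2): δ = 137.10°  ·
  (1,3): δ = 78.68°  ·
  (1,4): δ = 4.25°  ✓
  (1,5): δ = 41.44°  ✓
  (2,3): δ = 121.58°  ·
  (2,4): δ = 38.66°  ✓
  (2,5): δ = 1.46°  ✓
  (3,4): δ = 97.07°  ·
  (3,5): δ = 59.88°  ✓
  (4,5): δ = 142.80°  ·
antipodal pairs: 7

count = 7; pairs: (0,2), (0,3), (1,4), (1,5), (2,4), (2,5), (3,5)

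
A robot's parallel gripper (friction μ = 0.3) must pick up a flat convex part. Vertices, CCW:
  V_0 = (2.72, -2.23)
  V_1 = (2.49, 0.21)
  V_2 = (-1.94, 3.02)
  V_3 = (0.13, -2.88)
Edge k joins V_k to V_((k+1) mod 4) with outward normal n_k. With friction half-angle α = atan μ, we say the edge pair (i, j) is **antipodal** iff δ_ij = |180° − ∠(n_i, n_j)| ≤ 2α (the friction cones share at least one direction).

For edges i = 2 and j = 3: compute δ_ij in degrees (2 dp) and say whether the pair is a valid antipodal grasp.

δ = 95.25°, invalid

α = atan 0.3 = 16.70°;  2α = 33.40°
edge 2: e_2 = (+2.07, -5.90);  n_2 = (-0.9436, -0.3311)
edge 3: e_3 = (+2.59, +0.65);  n_3 = (+0.2434, -0.9699)
∠(n_2, n_3) = 84.75°
δ = |180° − 84.75°| = 95.25°
95.25° > 2α = 33.40°  →  invalid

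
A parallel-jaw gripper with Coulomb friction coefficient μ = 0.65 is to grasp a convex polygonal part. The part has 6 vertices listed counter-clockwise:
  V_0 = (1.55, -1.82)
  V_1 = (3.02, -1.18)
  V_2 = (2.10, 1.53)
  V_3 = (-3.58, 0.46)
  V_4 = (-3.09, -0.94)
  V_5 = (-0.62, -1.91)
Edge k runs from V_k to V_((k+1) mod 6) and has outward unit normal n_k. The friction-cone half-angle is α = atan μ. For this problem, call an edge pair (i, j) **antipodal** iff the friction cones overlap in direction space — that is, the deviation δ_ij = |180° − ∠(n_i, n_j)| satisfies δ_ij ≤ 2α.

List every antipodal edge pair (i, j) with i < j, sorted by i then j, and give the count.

α = atan 0.65 = 33.02°;  2α = 66.05°
n_0 = (+0.3992, -0.9169)
n_1 = (+0.9469, +0.3215)
n_2 = (-0.1851, +0.9827)
n_3 = (-0.9439, -0.3304)
n_4 = (-0.3655, -0.9308)
n_5 = (+0.0414, -0.9991)
  (0,1): δ = 94.78°  ·
  (0,2): δ = 12.86°  ✓
  (0,3): δ = 85.76°  ·
  (0,4): δ = 135.03°  ·
  (0,5): δ = 158.85°  ·
  (1,2): δ = 98.08°  ·
  (1,3): δ = 0.54°  ✓
  (1,4): δ = 49.81°  ✓
  (1,5): δ = 73.62°  ·
  (2,3): δ = 81.38°  ·
  (2,4): δ = 32.11°  ✓
  (2,5): δ = 8.29°  ✓
  (3,4): δ = 130.73°  ·
  (3,5): δ = 106.92°  ·
  (4,5): δ = 156.18°  ·
antipodal pairs: 5

count = 5; pairs: (0,2), (1,3), (1,4), (2,4), (2,5)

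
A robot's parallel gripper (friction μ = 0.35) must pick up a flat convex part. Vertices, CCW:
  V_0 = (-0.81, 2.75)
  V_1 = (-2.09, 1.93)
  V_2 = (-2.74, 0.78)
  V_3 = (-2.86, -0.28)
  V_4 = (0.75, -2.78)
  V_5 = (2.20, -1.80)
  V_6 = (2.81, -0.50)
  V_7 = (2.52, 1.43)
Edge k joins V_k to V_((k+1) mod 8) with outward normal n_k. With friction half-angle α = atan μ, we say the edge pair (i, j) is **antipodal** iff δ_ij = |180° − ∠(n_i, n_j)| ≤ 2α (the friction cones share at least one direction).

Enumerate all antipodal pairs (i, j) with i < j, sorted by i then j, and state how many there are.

count = 8; pairs: (0,4), (0,5), (1,4), (1,5), (1,6), (2,5), (2,6), (3,7)

α = atan 0.35 = 19.29°;  2α = 38.58°
n_0 = (-0.5394, +0.8420)
n_1 = (-0.8706, +0.4921)
n_2 = (-0.9937, +0.1125)
n_3 = (-0.5693, -0.8221)
n_4 = (+0.5600, -0.8285)
n_5 = (+0.9053, -0.4248)
n_6 = (+0.9889, +0.1486)
n_7 = (+0.3685, +0.9296)
  (0,1): δ = 152.12°  ·
  (0,2): δ = 129.10°  ·
  (0,3): δ = 67.35°  ·
  (0,4): δ = 1.41°  ✓
  (0,5): δ = 32.22°  ✓
  (0,6): δ = 65.90°  ·
  (0,7): δ = 125.73°  ·
  (1,2): δ = 156.98°  ·
  (1,3): δ = 95.23°  ·
  (1,4): δ = 26.47°  ✓
  (1,5): δ = 4.34°  ✓
  (1,6): δ = 38.02°  ✓
  (1,7): δ = 97.85°  ·
  (2,3): δ = 118.24°  ·
  (2,4): δ = 49.49°  ·
  (2,5): δ = 18.68°  ✓
  (2,6): δ = 15.00°  ✓
  (2,7): δ = 74.84°  ·
  (3,4): δ = 111.24°  ·
  (3,5): δ = 80.43°  ·
  (3,6): δ = 46.75°  ·
  (3,7): δ = 13.08°  ✓
  (4,5): δ = 149.19°  ·
  (4,6): δ = 115.51°  ·
  (4,7): δ = 55.68°  ·
  (5,6): δ = 146.32°  ·
  (5,7): δ = 86.49°  ·
  (6,7): δ = 120.17°  ·
antipodal pairs: 8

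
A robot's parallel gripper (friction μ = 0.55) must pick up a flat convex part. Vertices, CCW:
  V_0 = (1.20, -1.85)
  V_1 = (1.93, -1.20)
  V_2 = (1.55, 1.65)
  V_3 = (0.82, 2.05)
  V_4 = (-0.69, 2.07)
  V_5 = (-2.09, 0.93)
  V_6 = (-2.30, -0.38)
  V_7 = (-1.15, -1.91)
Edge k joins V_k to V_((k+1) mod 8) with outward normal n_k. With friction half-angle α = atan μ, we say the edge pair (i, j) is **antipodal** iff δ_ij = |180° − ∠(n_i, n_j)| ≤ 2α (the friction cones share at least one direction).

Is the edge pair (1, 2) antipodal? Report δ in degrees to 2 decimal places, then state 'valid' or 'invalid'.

α = atan 0.55 = 28.81°;  2α = 57.62°
edge 1: e_1 = (-0.38, +2.85);  n_1 = (+0.9912, +0.1322)
edge 2: e_2 = (-0.73, +0.40);  n_2 = (+0.4805, +0.8770)
∠(n_1, n_2) = 53.69°
δ = |180° − 53.69°| = 126.31°
126.31° > 2α = 57.62°  →  invalid

δ = 126.31°, invalid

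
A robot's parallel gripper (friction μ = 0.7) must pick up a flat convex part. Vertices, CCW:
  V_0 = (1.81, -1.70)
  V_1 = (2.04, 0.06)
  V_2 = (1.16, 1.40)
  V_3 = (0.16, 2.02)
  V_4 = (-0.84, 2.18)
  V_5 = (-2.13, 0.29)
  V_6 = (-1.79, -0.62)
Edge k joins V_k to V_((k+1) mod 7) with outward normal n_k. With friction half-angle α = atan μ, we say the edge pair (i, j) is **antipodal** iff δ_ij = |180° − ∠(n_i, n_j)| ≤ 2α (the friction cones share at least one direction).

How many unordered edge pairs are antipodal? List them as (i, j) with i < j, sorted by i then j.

α = atan 0.7 = 34.99°;  2α = 69.98°
n_0 = (+0.9916, -0.1296)
n_1 = (+0.8359, +0.5489)
n_2 = (+0.5269, +0.8499)
n_3 = (+0.1580, +0.9874)
n_4 = (-0.8259, +0.5637)
n_5 = (-0.9368, -0.3500)
n_6 = (-0.2873, -0.9578)
  (0,1): δ = 139.26°  ·
  (0,2): δ = 114.35°  ·
  (0,3): δ = 91.64°  ·
  (0,4): δ = 26.87°  ✓
  (0,5): δ = 27.93°  ✓
  (0,6): δ = 80.75°  ·
  (1,2): δ = 155.09°  ·
  (1,3): δ = 132.38°  ·
  (1,4): δ = 67.61°  ✓
  (1,5): δ = 12.81°  ✓
  (1,6): δ = 40.01°  ✓
  (2,3): δ = 157.29°  ·
  (2,4): δ = 92.52°  ·
  (2,5): δ = 37.71°  ✓
  (2,6): δ = 15.10°  ✓
  (3,4): δ = 115.22°  ·
  (3,5): δ = 60.42°  ✓
  (3,6): δ = 7.61°  ✓
  (4,5): δ = 125.20°  ·
  (4,6): δ = 72.38°  ·
  (5,6): δ = 127.19°  ·
antipodal pairs: 9

count = 9; pairs: (0,4), (0,5), (1,4), (1,5), (1,6), (2,5), (2,6), (3,5), (3,6)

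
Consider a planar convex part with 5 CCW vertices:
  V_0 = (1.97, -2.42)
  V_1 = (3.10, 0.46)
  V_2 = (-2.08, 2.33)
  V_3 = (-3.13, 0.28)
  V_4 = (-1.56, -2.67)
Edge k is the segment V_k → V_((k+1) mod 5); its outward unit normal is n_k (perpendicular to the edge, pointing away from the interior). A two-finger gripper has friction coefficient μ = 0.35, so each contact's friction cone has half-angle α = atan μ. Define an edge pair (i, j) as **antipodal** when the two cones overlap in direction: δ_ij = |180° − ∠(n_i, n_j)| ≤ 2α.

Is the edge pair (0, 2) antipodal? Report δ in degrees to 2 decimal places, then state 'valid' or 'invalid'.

δ = 5.70°, valid

α = atan 0.35 = 19.29°;  2α = 38.58°
edge 0: e_0 = (+1.13, +2.88);  n_0 = (+0.9309, -0.3653)
edge 2: e_2 = (-1.05, -2.05);  n_2 = (-0.8900, +0.4559)
∠(n_0, n_2) = 174.30°
δ = |180° − 174.30°| = 5.70°
5.70° ≤ 2α = 38.58°  →  valid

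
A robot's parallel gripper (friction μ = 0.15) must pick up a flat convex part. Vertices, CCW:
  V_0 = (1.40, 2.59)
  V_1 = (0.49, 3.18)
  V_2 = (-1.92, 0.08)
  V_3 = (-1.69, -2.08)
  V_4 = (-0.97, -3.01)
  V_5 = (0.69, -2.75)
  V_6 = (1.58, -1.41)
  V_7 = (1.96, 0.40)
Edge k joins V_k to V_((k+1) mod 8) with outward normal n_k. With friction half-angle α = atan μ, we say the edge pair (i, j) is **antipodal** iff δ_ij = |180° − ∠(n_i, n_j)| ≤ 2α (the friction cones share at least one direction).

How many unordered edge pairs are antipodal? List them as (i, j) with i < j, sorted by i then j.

α = atan 0.15 = 8.53°;  2α = 17.06°
n_0 = (+0.5440, +0.8391)
n_1 = (-0.7895, +0.6138)
n_2 = (-0.9944, -0.1059)
n_3 = (-0.7907, -0.6122)
n_4 = (+0.1547, -0.9880)
n_5 = (+0.8330, -0.5533)
n_6 = (+0.9787, -0.2055)
n_7 = (+0.9688, +0.2477)
  (0,1): δ = 94.90°  ·
  (0,2): δ = 50.96°  ·
  (0,3): δ = 19.30°  ·
  (0,4): δ = 41.86°  ·
  (0,5): δ = 89.37°  ·
  (0,6): δ = 111.10°  ·
  (0,7): δ = 137.30°  ·
  (1,2): δ = 136.06°  ·
  (1,3): δ = 104.39°  ·
  (1,4): δ = 43.24°  ·
  (1,5): δ = 4.27°  ✓
  (1,6): δ = 26.01°  ·
  (1,7): δ = 52.21°  ·
  (2,3): δ = 148.33°  ·
  (2,4): δ = 87.18°  ·
  (2,5): δ = 39.67°  ·
  (2,6): δ = 17.93°  ·
  (2,7): δ = 8.27°  ✓
  (3,4): δ = 118.85°  ·
  (3,5): δ = 71.34°  ·
  (3,6): δ = 49.60°  ·
  (3,7): δ = 23.40°  ·
  (4,5): δ = 132.49°  ·
  (4,6): δ = 110.76°  ·
  (4,7): δ = 84.56°  ·
  (5,6): δ = 158.27°  ·
  (5,7): δ = 132.07°  ·
  (6,7): δ = 153.80°  ·
antipodal pairs: 2

count = 2; pairs: (1,5), (2,7)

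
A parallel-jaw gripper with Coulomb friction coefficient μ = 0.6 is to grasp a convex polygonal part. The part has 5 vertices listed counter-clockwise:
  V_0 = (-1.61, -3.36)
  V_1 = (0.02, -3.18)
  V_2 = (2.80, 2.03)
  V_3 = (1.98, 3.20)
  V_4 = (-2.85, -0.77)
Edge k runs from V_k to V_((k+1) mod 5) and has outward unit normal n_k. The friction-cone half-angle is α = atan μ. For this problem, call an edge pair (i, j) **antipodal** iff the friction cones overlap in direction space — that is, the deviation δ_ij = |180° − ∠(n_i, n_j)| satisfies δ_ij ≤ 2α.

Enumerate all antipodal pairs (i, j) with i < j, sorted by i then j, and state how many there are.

count = 5; pairs: (0,2), (0,3), (1,3), (1,4), (2,4)

α = atan 0.6 = 30.96°;  2α = 61.93°
n_0 = (+0.1098, -0.9940)
n_1 = (+0.8823, -0.4708)
n_2 = (+0.8189, +0.5739)
n_3 = (-0.6350, +0.7725)
n_4 = (-0.9020, -0.4318)
  (0,1): δ = 124.39°  ·
  (0,2): δ = 61.28°  ✓
  (0,3): δ = 33.12°  ✓
  (0,4): δ = 109.28°  ·
  (1,2): δ = 116.89°  ·
  (1,3): δ = 22.50°  ✓
  (1,4): δ = 53.67°  ✓
  (2,3): δ = 85.61°  ·
  (2,4): δ = 9.44°  ✓
  (3,4): δ = 103.83°  ·
antipodal pairs: 5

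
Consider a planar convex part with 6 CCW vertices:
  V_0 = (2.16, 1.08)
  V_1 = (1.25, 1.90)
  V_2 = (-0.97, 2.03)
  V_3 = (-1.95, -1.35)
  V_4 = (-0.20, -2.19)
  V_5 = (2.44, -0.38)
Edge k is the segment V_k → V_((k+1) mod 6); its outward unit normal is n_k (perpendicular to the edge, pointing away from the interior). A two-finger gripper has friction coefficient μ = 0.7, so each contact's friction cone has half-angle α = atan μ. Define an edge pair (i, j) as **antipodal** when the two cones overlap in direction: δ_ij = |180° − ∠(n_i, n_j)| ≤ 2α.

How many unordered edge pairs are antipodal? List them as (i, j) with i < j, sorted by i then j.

count = 7; pairs: (0,2), (0,3), (1,3), (1,4), (2,4), (2,5), (3,5)

α = atan 0.7 = 34.99°;  2α = 69.98°
n_0 = (+0.6694, +0.7429)
n_1 = (+0.0585, +0.9983)
n_2 = (-0.9604, +0.2785)
n_3 = (-0.4327, -0.9015)
n_4 = (+0.5655, -0.8248)
n_5 = (+0.9821, +0.1883)
  (0,1): δ = 141.33°  ·
  (0,2): δ = 64.15°  ✓
  (0,3): δ = 16.38°  ✓
  (0,4): δ = 76.46°  ·
  (0,5): δ = 142.88°  ·
  (1,2): δ = 102.82°  ·
  (1,3): δ = 22.29°  ✓
  (1,4): δ = 37.79°  ✓
  (1,5): δ = 104.21°  ·
  (2,3): δ = 99.47°  ·
  (2,4): δ = 39.40°  ✓
  (2,5): δ = 27.03°  ✓
  (3,4): δ = 119.92°  ·
  (3,5): δ = 53.50°  ✓
  (4,5): δ = 113.58°  ·
antipodal pairs: 7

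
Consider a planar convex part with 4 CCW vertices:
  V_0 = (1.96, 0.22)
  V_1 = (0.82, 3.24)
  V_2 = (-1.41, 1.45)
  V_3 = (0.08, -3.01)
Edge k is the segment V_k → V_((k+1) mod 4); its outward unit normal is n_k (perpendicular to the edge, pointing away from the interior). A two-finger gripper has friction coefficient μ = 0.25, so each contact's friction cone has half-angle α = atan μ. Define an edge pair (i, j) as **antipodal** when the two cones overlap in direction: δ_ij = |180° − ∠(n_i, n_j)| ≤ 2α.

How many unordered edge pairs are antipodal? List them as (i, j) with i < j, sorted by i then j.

α = atan 0.25 = 14.04°;  2α = 28.07°
n_0 = (+0.9356, +0.3532)
n_1 = (-0.6260, +0.7798)
n_2 = (-0.9485, -0.3169)
n_3 = (+0.8643, -0.5030)
  (0,1): δ = 71.93°  ·
  (0,2): δ = 2.21°  ✓
  (0,3): δ = 129.12°  ·
  (1,2): δ = 110.28°  ·
  (1,3): δ = 21.05°  ✓
  (2,3): δ = 48.67°  ·
antipodal pairs: 2

count = 2; pairs: (0,2), (1,3)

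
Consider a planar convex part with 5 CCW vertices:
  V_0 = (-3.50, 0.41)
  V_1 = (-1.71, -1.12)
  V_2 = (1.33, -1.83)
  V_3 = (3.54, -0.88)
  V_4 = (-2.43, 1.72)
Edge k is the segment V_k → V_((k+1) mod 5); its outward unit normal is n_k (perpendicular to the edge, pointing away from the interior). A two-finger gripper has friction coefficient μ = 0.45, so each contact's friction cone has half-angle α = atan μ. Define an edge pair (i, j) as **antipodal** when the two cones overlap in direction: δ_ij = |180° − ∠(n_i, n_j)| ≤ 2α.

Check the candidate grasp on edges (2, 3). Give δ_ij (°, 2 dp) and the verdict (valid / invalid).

δ = 46.79°, valid

α = atan 0.45 = 24.23°;  2α = 48.46°
edge 2: e_2 = (+2.21, +0.95);  n_2 = (+0.3949, -0.9187)
edge 3: e_3 = (-5.97, +2.60);  n_3 = (+0.3993, +0.9168)
∠(n_2, n_3) = 133.21°
δ = |180° − 133.21°| = 46.79°
46.79° ≤ 2α = 48.46°  →  valid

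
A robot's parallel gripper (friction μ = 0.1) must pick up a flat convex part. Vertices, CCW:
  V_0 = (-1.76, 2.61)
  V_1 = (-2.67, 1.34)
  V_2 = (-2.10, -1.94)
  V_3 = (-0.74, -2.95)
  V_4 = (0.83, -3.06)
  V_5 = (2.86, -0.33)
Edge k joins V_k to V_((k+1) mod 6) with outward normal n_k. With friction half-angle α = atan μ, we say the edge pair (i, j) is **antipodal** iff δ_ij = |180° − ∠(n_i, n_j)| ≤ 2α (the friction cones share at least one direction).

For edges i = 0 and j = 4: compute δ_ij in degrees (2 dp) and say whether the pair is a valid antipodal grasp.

δ = 1.01°, valid

α = atan 0.1 = 5.71°;  2α = 11.42°
edge 0: e_0 = (-0.91, -1.27);  n_0 = (-0.8129, +0.5824)
edge 4: e_4 = (+2.03, +2.73);  n_4 = (+0.8025, -0.5967)
∠(n_0, n_4) = 178.99°
δ = |180° − 178.99°| = 1.01°
1.01° ≤ 2α = 11.42°  →  valid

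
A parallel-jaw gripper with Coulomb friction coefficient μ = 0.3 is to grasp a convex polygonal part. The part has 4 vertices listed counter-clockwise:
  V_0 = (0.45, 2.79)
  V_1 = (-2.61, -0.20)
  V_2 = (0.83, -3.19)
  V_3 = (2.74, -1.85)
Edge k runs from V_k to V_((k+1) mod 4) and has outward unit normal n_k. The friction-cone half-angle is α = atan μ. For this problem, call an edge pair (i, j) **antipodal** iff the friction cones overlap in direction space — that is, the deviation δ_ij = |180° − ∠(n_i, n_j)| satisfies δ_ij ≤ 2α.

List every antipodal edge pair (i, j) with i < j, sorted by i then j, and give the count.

count = 2; pairs: (0,2), (1,3)

α = atan 0.3 = 16.70°;  2α = 33.40°
n_0 = (-0.6989, +0.7152)
n_1 = (-0.6560, -0.7547)
n_2 = (+0.5743, -0.8186)
n_3 = (+0.8967, +0.4426)
  (0,1): δ = 85.33°  ·
  (0,2): δ = 9.28°  ✓
  (0,3): δ = 71.93°  ·
  (1,2): δ = 103.95°  ·
  (1,3): δ = 22.74°  ✓
  (2,3): δ = 98.78°  ·
antipodal pairs: 2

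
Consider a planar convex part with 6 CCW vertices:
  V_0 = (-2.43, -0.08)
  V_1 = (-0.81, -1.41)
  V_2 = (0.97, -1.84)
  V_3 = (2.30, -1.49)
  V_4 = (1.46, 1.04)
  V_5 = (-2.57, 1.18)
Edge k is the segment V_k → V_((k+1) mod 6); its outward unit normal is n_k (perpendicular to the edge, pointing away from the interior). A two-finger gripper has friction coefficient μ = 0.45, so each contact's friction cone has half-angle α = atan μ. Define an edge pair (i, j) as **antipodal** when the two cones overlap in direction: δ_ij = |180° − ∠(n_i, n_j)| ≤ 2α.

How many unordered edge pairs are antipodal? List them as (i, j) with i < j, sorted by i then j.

count = 5; pairs: (0,3), (0,4), (1,4), (2,4), (3,5)

α = atan 0.45 = 24.23°;  2α = 48.46°
n_0 = (-0.6345, -0.7729)
n_1 = (-0.2348, -0.9720)
n_2 = (+0.2545, -0.9671)
n_3 = (+0.9491, +0.3151)
n_4 = (+0.0347, +0.9994)
n_5 = (-0.9939, -0.1104)
  (0,1): δ = 154.20°  ·
  (0,2): δ = 125.87°  ·
  (0,3): δ = 32.25°  ✓
  (0,4): δ = 37.40°  ✓
  (0,5): δ = 135.73°  ·
  (1,2): δ = 151.68°  ·
  (1,3): δ = 58.05°  ·
  (1,4): δ = 11.59°  ✓
  (1,5): δ = 109.92°  ·
  (2,3): δ = 86.38°  ·
  (2,4): δ = 16.73°  ✓
  (2,5): δ = 81.60°  ·
  (3,4): δ = 110.36°  ·
  (3,5): δ = 12.03°  ✓
  (4,5): δ = 81.67°  ·
antipodal pairs: 5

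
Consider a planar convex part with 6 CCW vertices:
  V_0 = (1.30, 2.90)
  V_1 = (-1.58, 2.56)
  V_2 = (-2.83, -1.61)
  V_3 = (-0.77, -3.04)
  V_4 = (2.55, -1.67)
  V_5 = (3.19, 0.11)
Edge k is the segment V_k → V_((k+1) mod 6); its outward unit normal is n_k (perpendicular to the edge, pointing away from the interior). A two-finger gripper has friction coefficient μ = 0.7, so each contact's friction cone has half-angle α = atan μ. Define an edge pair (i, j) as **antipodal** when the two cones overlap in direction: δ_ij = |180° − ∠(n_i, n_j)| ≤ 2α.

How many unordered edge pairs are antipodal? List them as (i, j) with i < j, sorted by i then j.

count = 7; pairs: (0,2), (0,3), (0,4), (1,3), (1,4), (1,5), (2,5)

α = atan 0.7 = 34.99°;  2α = 69.98°
n_0 = (-0.1172, +0.9931)
n_1 = (-0.9579, +0.2871)
n_2 = (-0.5702, -0.8215)
n_3 = (+0.3814, -0.9244)
n_4 = (+0.9410, -0.3383)
n_5 = (+0.8279, +0.5608)
  (0,1): δ = 113.42°  ·
  (0,2): δ = 41.50°  ✓
  (0,3): δ = 15.69°  ✓
  (0,4): δ = 63.49°  ✓
  (0,5): δ = 117.38°  ·
  (1,2): δ = 108.08°  ·
  (1,3): δ = 50.89°  ✓
  (1,4): δ = 3.09°  ✓
  (1,5): δ = 50.80°  ✓
  (2,3): δ = 122.81°  ·
  (2,4): δ = 75.01°  ·
  (2,5): δ = 21.12°  ✓
  (3,4): δ = 132.20°  ·
  (3,5): δ = 78.31°  ·
  (4,5): δ = 126.11°  ·
antipodal pairs: 7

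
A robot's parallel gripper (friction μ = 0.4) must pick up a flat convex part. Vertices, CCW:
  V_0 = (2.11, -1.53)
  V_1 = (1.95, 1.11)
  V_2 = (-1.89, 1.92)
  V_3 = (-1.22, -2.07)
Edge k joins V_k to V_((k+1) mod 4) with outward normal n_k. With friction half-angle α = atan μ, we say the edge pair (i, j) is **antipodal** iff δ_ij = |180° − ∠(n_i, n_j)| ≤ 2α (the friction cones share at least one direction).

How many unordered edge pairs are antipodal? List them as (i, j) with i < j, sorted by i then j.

count = 2; pairs: (0,2), (1,3)

α = atan 0.4 = 21.80°;  2α = 43.60°
n_0 = (+0.9982, +0.0605)
n_1 = (+0.2064, +0.9785)
n_2 = (-0.9862, -0.1656)
n_3 = (+0.1601, -0.9871)
  (0,1): δ = 105.38°  ·
  (0,2): δ = 6.06°  ✓
  (0,3): δ = 95.74°  ·
  (1,2): δ = 68.56°  ·
  (1,3): δ = 21.12°  ✓
  (2,3): δ = 90.32°  ·
antipodal pairs: 2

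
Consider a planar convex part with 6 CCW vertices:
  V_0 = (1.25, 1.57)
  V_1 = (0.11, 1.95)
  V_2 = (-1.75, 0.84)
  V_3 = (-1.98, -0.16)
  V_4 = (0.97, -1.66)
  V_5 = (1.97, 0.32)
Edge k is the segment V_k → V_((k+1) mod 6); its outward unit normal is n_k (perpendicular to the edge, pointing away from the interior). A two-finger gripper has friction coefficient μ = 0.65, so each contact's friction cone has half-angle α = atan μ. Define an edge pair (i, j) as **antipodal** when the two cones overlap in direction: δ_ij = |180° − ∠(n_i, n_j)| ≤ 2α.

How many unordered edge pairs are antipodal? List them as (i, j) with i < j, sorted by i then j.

count = 6; pairs: (0,3), (1,3), (1,4), (2,4), (2,5), (3,5)

α = atan 0.65 = 33.02°;  2α = 66.05°
n_0 = (+0.3162, +0.9487)
n_1 = (-0.5125, +0.8587)
n_2 = (-0.9746, +0.2241)
n_3 = (-0.4532, -0.8914)
n_4 = (+0.8926, -0.4508)
n_5 = (+0.8665, +0.4991)
  (0,1): δ = 130.74°  ·
  (0,2): δ = 84.52°  ·
  (0,3): δ = 8.52°  ✓
  (0,4): δ = 81.64°  ·
  (0,5): δ = 138.38°  ·
  (1,2): δ = 133.78°  ·
  (1,3): δ = 57.78°  ✓
  (1,4): δ = 32.38°  ✓
  (1,5): δ = 89.11°  ·
  (2,3): δ = 104.00°  ·
  (2,4): δ = 13.84°  ✓
  (2,5): δ = 42.89°  ✓
  (3,4): δ = 89.84°  ·
  (3,5): δ = 33.11°  ✓
  (4,5): δ = 123.26°  ·
antipodal pairs: 6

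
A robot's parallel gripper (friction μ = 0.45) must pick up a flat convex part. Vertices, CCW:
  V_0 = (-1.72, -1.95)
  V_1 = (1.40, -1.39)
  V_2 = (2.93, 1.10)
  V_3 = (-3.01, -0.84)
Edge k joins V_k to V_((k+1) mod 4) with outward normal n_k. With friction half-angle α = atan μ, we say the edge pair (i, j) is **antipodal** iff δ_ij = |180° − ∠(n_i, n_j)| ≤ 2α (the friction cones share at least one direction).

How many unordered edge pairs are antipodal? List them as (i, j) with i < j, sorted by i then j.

count = 2; pairs: (0,2), (1,2)

α = atan 0.45 = 24.23°;  2α = 48.46°
n_0 = (+0.1767, -0.9843)
n_1 = (+0.8520, -0.5235)
n_2 = (-0.3105, +0.9506)
n_3 = (-0.6522, -0.7580)
  (0,1): δ = 131.74°  ·
  (0,2): δ = 7.91°  ✓
  (0,3): δ = 129.11°  ·
  (1,2): δ = 40.34°  ✓
  (1,3): δ = 80.86°  ·
  (2,3): δ = 58.80°  ·
antipodal pairs: 2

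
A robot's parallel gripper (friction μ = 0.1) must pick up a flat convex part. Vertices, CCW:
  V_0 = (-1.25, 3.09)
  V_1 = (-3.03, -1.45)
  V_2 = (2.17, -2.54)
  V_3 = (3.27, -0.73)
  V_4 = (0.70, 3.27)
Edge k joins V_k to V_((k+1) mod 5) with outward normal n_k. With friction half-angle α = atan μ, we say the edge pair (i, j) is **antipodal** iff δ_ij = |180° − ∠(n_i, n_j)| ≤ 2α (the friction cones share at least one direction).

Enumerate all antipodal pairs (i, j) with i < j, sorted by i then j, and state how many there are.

count = 1; pairs: (0,2)

α = atan 0.1 = 5.71°;  2α = 11.42°
n_0 = (-0.9310, +0.3650)
n_1 = (-0.2052, -0.9787)
n_2 = (+0.8546, -0.5193)
n_3 = (+0.8413, +0.5405)
n_4 = (-0.0919, +0.9958)
  (0,1): δ = 80.43°  ·
  (0,2): δ = 9.88°  ✓
  (0,3): δ = 54.13°  ·
  (0,4): δ = 116.68°  ·
  (1,2): δ = 109.45°  ·
  (1,3): δ = 45.44°  ·
  (1,4): δ = 17.11°  ·
  (2,3): δ = 115.99°  ·
  (2,4): δ = 53.44°  ·
  (3,4): δ = 117.45°  ·
antipodal pairs: 1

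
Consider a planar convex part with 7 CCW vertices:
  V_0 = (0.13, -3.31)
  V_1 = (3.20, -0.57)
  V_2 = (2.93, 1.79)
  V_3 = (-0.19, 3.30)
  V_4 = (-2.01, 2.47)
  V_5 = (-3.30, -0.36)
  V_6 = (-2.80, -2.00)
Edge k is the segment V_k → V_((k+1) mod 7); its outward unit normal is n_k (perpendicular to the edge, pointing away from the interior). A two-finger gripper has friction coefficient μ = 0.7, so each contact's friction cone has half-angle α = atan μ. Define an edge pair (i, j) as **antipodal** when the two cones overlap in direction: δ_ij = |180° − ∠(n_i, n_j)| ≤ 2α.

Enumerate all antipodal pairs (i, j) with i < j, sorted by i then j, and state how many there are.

α = atan 0.7 = 34.99°;  2α = 69.98°
n_0 = (+0.6659, -0.7461)
n_1 = (+0.9935, +0.1137)
n_2 = (+0.4356, +0.9001)
n_3 = (-0.4149, +0.9099)
n_4 = (-0.9099, +0.4148)
n_5 = (-0.9565, -0.2916)
n_6 = (-0.4082, -0.9129)
  (0,1): δ = 125.22°  ·
  (0,2): δ = 67.57°  ✓
  (0,3): δ = 17.23°  ✓
  (0,4): δ = 23.75°  ✓
  (0,5): δ = 65.21°  ✓
  (0,6): δ = 114.16°  ·
  (1,2): δ = 122.35°  ·
  (1,3): δ = 72.01°  ·
  (1,4): δ = 31.03°  ✓
  (1,5): δ = 10.43°  ✓
  (1,6): δ = 59.38°  ✓
  (2,3): δ = 129.66°  ·
  (2,4): δ = 88.68°  ·
  (2,5): δ = 47.22°  ✓
  (2,6): δ = 1.74°  ✓
  (3,4): δ = 139.02°  ·
  (3,5): δ = 97.56°  ·
  (3,6): δ = 48.60°  ✓
  (4,5): δ = 138.54°  ·
  (4,6): δ = 89.58°  ·
  (5,6): δ = 131.04°  ·
antipodal pairs: 10

count = 10; pairs: (0,2), (0,3), (0,4), (0,5), (1,4), (1,5), (1,6), (2,5), (2,6), (3,6)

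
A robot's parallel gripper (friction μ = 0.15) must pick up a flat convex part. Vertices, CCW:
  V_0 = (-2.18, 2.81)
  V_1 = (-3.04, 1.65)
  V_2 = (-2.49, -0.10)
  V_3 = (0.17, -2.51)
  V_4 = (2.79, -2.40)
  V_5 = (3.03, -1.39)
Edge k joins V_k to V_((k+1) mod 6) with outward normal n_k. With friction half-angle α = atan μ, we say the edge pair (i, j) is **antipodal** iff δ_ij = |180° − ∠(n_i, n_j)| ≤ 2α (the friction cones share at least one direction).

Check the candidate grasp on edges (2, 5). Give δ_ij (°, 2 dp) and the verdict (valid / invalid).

α = atan 0.15 = 8.53°;  2α = 17.06°
edge 2: e_2 = (+2.66, -2.41);  n_2 = (-0.6714, -0.7411)
edge 5: e_5 = (-5.21, +4.20);  n_5 = (+0.6276, +0.7785)
∠(n_2, n_5) = 176.70°
δ = |180° − 176.70°| = 3.30°
3.30° ≤ 2α = 17.06°  →  valid

δ = 3.30°, valid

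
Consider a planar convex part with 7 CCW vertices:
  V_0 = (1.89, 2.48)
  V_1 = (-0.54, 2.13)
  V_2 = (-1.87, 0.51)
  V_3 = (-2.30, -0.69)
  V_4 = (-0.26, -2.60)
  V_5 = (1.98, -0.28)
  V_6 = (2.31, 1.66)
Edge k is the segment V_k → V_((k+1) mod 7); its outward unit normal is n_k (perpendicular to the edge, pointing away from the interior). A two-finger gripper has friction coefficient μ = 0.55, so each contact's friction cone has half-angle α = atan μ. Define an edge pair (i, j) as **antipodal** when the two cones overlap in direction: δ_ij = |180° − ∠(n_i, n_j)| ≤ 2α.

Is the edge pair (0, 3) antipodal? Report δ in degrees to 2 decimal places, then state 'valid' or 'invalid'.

α = atan 0.55 = 28.81°;  2α = 57.62°
edge 0: e_0 = (-2.43, -0.35);  n_0 = (-0.1426, +0.9898)
edge 3: e_3 = (+2.04, -1.91);  n_3 = (-0.6835, -0.7300)
∠(n_0, n_3) = 128.69°
δ = |180° − 128.69°| = 51.31°
51.31° ≤ 2α = 57.62°  →  valid

δ = 51.31°, valid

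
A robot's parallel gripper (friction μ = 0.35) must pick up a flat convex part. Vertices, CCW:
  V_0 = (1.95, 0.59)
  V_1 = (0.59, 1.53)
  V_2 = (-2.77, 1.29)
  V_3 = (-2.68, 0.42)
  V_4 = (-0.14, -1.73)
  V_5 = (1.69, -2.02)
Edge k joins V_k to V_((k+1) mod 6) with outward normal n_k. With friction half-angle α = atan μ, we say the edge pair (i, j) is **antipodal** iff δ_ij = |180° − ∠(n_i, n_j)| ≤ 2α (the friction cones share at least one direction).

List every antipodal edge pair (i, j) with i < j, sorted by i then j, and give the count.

α = atan 0.35 = 19.29°;  2α = 38.58°
n_0 = (+0.5686, +0.8226)
n_1 = (-0.0712, +0.9975)
n_2 = (-0.9947, -0.1029)
n_3 = (-0.6461, -0.7633)
n_4 = (-0.1565, -0.9877)
n_5 = (+0.9951, -0.0991)
  (0,1): δ = 141.26°  ·
  (0,2): δ = 49.44°  ·
  (0,3): δ = 5.60°  ✓
  (0,4): δ = 25.65°  ✓
  (0,5): δ = 118.96°  ·
  (1,2): δ = 88.18°  ·
  (1,3): δ = 44.33°  ·
  (1,4): δ = 13.09°  ✓
  (1,5): δ = 80.23°  ·
  (2,3): δ = 136.15°  ·
  (2,4): δ = 104.91°  ·
  (2,5): δ = 11.59°  ✓
  (3,4): δ = 148.76°  ·
  (3,5): δ = 55.44°  ·
  (4,5): δ = 86.68°  ·
antipodal pairs: 4

count = 4; pairs: (0,3), (0,4), (1,4), (2,5)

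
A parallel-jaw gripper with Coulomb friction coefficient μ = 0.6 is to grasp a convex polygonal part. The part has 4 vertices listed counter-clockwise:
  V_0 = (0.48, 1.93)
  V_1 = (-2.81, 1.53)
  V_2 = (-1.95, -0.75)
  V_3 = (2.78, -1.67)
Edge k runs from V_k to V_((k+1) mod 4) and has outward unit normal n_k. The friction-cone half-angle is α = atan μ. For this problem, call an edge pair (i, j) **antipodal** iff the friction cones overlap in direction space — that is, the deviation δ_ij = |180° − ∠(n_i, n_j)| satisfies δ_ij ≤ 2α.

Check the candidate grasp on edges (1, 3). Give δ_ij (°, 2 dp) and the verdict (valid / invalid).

δ = 11.91°, valid

α = atan 0.6 = 30.96°;  2α = 61.93°
edge 1: e_1 = (+0.86, -2.28);  n_1 = (-0.9357, -0.3529)
edge 3: e_3 = (-2.30, +3.60);  n_3 = (+0.8427, +0.5384)
∠(n_1, n_3) = 168.09°
δ = |180° − 168.09°| = 11.91°
11.91° ≤ 2α = 61.93°  →  valid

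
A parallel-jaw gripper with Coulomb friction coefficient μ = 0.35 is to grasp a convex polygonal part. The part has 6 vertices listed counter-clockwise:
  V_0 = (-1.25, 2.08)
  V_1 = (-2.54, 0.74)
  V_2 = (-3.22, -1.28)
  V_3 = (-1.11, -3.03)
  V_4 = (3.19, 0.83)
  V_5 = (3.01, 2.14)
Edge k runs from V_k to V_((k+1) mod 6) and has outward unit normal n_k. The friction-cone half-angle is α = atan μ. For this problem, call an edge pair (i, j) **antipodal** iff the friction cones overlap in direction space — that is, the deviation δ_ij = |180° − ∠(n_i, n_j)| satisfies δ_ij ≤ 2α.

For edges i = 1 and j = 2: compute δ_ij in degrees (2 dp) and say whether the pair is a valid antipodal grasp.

δ = 111.07°, invalid

α = atan 0.35 = 19.29°;  2α = 38.58°
edge 1: e_1 = (-0.68, -2.02);  n_1 = (-0.9477, +0.3190)
edge 2: e_2 = (+2.11, -1.75);  n_2 = (-0.6384, -0.7697)
∠(n_1, n_2) = 68.93°
δ = |180° − 68.93°| = 111.07°
111.07° > 2α = 38.58°  →  invalid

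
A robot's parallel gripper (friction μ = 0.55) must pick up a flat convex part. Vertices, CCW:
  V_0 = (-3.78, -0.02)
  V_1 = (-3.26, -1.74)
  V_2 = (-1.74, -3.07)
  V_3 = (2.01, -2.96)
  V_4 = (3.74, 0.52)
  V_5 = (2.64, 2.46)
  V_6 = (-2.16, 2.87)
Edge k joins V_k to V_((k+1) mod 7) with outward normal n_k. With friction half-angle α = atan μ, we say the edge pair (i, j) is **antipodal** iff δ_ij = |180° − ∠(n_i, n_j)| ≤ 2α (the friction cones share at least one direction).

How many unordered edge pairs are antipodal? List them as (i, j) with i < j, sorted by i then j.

α = atan 0.55 = 28.81°;  2α = 57.62°
n_0 = (-0.9572, -0.2894)
n_1 = (-0.6585, -0.7526)
n_2 = (+0.0293, -0.9996)
n_3 = (+0.8955, -0.4452)
n_4 = (+0.8699, +0.4932)
n_5 = (+0.0851, +0.9964)
n_6 = (-0.8723, +0.4890)
  (0,1): δ = 148.01°  ·
  (0,2): δ = 105.14°  ·
  (0,3): δ = 43.25°  ✓
  (0,4): δ = 12.73°  ✓
  (0,5): δ = 68.30°  ·
  (0,6): δ = 133.91°  ·
  (1,2): δ = 137.13°  ·
  (1,3): δ = 75.25°  ·
  (1,4): δ = 19.26°  ✓
  (1,5): δ = 36.30°  ✓
  (1,6): δ = 101.91°  ·
  (2,3): δ = 118.11°  ·
  (2,4): δ = 62.13°  ·
  (2,5): δ = 6.56°  ✓
  (2,6): δ = 59.05°  ·
  (3,4): δ = 124.01°  ·
  (3,5): δ = 68.45°  ·
  (3,6): δ = 2.84°  ✓
  (4,5): δ = 124.44°  ·
  (4,6): δ = 58.83°  ·
  (5,6): δ = 114.39°  ·
antipodal pairs: 6

count = 6; pairs: (0,3), (0,4), (1,4), (1,5), (2,5), (3,6)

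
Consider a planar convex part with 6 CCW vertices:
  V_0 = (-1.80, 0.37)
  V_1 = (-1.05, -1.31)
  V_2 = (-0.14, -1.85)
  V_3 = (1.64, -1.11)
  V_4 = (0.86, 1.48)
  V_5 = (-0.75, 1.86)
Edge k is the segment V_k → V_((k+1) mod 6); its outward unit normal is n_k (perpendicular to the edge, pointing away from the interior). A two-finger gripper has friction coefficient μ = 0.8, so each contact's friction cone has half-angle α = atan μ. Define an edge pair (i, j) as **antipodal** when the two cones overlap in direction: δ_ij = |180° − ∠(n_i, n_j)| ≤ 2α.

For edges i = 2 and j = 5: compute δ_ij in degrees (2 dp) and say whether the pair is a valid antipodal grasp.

δ = 32.25°, valid

α = atan 0.8 = 38.66°;  2α = 77.32°
edge 2: e_2 = (+1.78, +0.74);  n_2 = (+0.3839, -0.9234)
edge 5: e_5 = (-1.05, -1.49);  n_5 = (-0.8174, +0.5760)
∠(n_2, n_5) = 147.75°
δ = |180° − 147.75°| = 32.25°
32.25° ≤ 2α = 77.32°  →  valid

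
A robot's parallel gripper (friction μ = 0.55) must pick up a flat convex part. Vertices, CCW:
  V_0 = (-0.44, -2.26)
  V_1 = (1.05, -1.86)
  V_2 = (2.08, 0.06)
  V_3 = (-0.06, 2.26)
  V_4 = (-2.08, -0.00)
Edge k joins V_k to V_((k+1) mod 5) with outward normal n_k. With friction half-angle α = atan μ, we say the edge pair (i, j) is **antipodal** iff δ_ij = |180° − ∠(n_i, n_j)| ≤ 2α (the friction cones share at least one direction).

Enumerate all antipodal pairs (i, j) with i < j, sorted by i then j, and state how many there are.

α = atan 0.55 = 28.81°;  2α = 57.62°
n_0 = (+0.2593, -0.9658)
n_1 = (+0.8812, -0.4727)
n_2 = (+0.7168, +0.6973)
n_3 = (-0.7456, +0.6664)
n_4 = (-0.8094, -0.5873)
  (0,1): δ = 133.24°  ·
  (0,2): δ = 60.82°  ·
  (0,3): δ = 33.18°  ✓
  (0,4): δ = 110.94°  ·
  (1,2): δ = 107.58°  ·
  (1,3): δ = 13.58°  ✓
  (1,4): δ = 64.18°  ·
  (2,3): δ = 86.00°  ·
  (2,4): δ = 8.24°  ✓
  (3,4): δ = 102.24°  ·
antipodal pairs: 3

count = 3; pairs: (0,3), (1,3), (2,4)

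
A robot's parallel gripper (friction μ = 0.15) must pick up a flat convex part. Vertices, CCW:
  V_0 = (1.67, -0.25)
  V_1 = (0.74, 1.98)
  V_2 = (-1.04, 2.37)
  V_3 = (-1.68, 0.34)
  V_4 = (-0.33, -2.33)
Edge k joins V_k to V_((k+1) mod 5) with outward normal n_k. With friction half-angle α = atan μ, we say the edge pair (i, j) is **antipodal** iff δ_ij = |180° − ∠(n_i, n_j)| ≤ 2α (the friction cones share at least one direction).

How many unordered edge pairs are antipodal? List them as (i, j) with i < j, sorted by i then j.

α = atan 0.15 = 8.53°;  2α = 17.06°
n_0 = (+0.9230, +0.3849)
n_1 = (+0.2140, +0.9768)
n_2 = (-0.9537, +0.3007)
n_3 = (-0.8924, -0.4512)
n_4 = (+0.7208, -0.6931)
  (0,1): δ = 125.00°  ·
  (0,2): δ = 40.14°  ·
  (0,3): δ = 4.18°  ✓
  (0,4): δ = 113.49°  ·
  (1,2): δ = 95.14°  ·
  (1,3): δ = 50.82°  ·
  (1,4): δ = 58.48°  ·
  (2,3): δ = 135.68°  ·
  (2,4): δ = 26.38°  ·
  (3,4): δ = 70.70°  ·
antipodal pairs: 1

count = 1; pairs: (0,3)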